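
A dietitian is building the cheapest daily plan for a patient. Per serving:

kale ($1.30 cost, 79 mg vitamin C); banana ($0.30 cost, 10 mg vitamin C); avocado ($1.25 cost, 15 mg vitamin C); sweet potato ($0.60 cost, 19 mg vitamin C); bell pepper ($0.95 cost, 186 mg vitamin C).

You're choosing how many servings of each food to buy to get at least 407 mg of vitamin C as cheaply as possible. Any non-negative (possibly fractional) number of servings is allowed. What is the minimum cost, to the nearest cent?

Cost per mg of vitamin C: bell pepper $0.0051, kale $0.0165, banana $0.0300, sweet potato $0.0316, avocado $0.0833.
With no serving limits, use only bell pepper: 407 mg / 186 mg = 2.188 servings × $0.95 = $2.08.

$2.08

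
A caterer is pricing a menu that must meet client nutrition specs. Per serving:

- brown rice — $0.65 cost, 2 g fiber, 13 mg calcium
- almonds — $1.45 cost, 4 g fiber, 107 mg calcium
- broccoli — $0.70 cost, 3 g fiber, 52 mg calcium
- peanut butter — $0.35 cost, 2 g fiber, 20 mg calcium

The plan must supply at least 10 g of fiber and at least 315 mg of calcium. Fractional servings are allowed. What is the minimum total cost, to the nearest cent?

For a min-cost LP with two ≥-constraints, a basic feasible solution has at most two positive variables.
brown rice only: max(10/2, 315/13) = 24.23 servings → $15.75.
almonds only: max(10/4, 315/107) = 2.944 servings → $4.27.
broccoli only: max(10/3, 315/52) = 6.058 servings → $4.24.
peanut butter only: max(10/2, 315/20) = 15.75 servings → $5.51.
brown rice + almonds with both targets exact would need a negative amount; discard.
brown rice + broccoli: the both-tight solution has a negative serving — not a feasible corner.
brown rice + peanut butter with both targets exact would need a negative amount; discard.
almonds + broccoli: the both-tight solution has a negative serving — not a feasible corner.
almonds + peanut butter: intersection lies outside the first quadrant.
broccoli + peanut butter: the both-tight solution has a negative serving — not a feasible corner.
Cheapest feasible corner: $4.24.

$4.24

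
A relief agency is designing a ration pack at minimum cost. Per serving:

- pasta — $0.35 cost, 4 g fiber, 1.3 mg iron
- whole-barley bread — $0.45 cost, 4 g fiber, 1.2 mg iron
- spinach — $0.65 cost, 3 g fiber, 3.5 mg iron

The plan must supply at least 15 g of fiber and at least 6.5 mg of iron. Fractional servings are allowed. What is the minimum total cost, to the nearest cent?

pasta only: max(15/4, 6.5/1.3) = 5 servings → $1.75.
whole-barley bread only: max(15/4, 6.5/1.2) = 5.417 servings → $2.44.
spinach only: max(15/3, 6.5/3.5) = 5 servings → $3.25.
pasta + whole-barley bread: intersection lies outside the first quadrant.
pasta + spinach with both tight: 3.267 servings and 0.6436 servings → $1.56.
whole-barley bread + spinach with both tight: 3.173 servings and 0.7692 servings → $1.93.
The minimum over all feasible corners is $1.56.

$1.56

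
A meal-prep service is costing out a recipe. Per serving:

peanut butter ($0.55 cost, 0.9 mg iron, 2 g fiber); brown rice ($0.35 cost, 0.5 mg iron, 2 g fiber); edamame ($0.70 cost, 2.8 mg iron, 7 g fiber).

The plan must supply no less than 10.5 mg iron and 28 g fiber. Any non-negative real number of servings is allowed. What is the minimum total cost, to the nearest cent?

Check every corner: each single food scaled to meet both minima, and each pair solved so both constraints bind.
peanut butter only: max(10.5/0.9, 28/2) = 14 servings → $7.70.
brown rice only: max(10.5/0.5, 28/2) = 21 servings → $7.35.
edamame only: max(10.5/2.8, 28/7) = 4 servings → $2.80.
peanut butter + brown rice with both tight: 8.75 servings and 5.25 servings → $6.65.
peanut butter + edamame: intersection lies outside the first quadrant.
brown rice + edamame with both tight: 2.333 servings and 3.333 servings → $3.15.
Cheapest feasible corner: $2.80.

$2.80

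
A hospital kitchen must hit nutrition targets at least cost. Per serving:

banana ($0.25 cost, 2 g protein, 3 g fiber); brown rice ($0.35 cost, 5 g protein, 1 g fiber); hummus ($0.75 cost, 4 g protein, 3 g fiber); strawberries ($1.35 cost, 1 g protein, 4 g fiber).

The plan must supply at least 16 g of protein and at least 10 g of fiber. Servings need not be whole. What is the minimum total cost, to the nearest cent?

banana only: max(16/2, 10/3) = 8 servings → $2.00.
brown rice only: max(16/5, 10/1) = 10 servings → $3.50.
hummus only: max(16/4, 10/3) = 4 servings → $3.00.
strawberries only: max(16/1, 10/4) = 16 servings → $21.60.
banana + brown rice with both tight: 2.615 servings and 2.154 servings → $1.41.
banana + hummus: the both-tight solution has a negative serving — not a feasible corner.
banana + strawberries: the both-tight solution has a negative serving — not a feasible corner.
brown rice + hummus with both tight: 0.7273 servings and 3.091 servings → $2.57.
brown rice + strawberries with both tight: 2.842 servings and 1.789 servings → $3.41.
hummus + strawberries: the both-tight solution has a negative serving — not a feasible corner.
So the least-cost plan costs $1.41.

$1.41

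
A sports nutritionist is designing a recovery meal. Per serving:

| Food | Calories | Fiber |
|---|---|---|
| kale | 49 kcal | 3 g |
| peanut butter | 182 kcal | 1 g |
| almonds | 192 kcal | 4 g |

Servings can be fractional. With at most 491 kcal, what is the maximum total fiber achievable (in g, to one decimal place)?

Fiber per kcal: kale 0.06122, almonds 0.02083, peanut butter 0.005495.
With no serving limits, spend the whole calories allowance on kale: 491 kcal / 49 kcal × 3 g = 30.1 g.

30.1 g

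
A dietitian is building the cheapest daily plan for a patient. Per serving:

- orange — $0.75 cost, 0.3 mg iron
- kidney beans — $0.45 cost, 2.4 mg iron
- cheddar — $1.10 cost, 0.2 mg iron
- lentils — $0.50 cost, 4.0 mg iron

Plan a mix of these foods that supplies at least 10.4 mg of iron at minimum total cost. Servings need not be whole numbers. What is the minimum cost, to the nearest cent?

Cost per mg of iron: lentils $0.1250, kidney beans $0.1875, orange $2.5000, cheddar $5.5000.
With no serving limits, use only lentils: 10.4 mg / 4.0 mg = 2.6 servings × $0.50 = $1.30.

$1.30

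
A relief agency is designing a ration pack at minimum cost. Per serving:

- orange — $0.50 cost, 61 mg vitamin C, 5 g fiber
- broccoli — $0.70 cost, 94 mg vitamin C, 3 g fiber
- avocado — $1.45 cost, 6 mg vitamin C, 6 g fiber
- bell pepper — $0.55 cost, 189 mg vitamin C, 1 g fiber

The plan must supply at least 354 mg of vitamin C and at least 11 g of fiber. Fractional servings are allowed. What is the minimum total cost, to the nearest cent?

Compare the cost at each extreme point of the feasible region.
orange only: max(354/61, 11/5) = 5.803 servings → $2.90.
broccoli only: max(354/94, 11/3) = 3.766 servings → $2.64.
avocado only: max(354/6, 11/6) = 59 servings → $85.55.
bell pepper only: max(354/189, 11/1) = 11 servings → $6.05.
orange + broccoli: the both-tight solution has a negative serving — not a feasible corner.
orange + avocado with both targets exact would need a negative amount; discard.
orange + bell pepper with both tight: 1.951 servings and 1.243 servings → $1.66.
broccoli + avocado: intersection lies outside the first quadrant.
broccoli + bell pepper with both tight: 3.647 servings and 0.0592 servings → $2.59.
avocado + bell pepper with both tight: 1.529 servings and 1.824 servings → $3.22.
The minimum over all feasible corners is $1.66.

$1.66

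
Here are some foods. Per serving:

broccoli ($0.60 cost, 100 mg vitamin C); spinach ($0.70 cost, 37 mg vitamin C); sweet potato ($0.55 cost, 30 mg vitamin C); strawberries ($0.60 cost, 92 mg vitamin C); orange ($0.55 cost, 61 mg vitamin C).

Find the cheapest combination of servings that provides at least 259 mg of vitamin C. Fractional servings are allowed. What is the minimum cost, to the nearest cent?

$1.55

Cost per mg of vitamin C: broccoli $0.0060, strawberries $0.0065, orange $0.0090, sweet potato $0.0183, spinach $0.0189.
With no serving limits, use only broccoli: 259 mg / 100 mg = 2.59 servings × $0.60 = $1.55.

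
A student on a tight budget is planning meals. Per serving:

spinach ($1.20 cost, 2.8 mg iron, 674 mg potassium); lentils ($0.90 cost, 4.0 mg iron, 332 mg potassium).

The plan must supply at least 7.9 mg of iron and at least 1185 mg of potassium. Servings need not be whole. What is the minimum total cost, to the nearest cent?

At the optimum either one food covers both requirements or two foods hit both targets exactly; no other combination can be cheaper.
spinach only: max(7.9/2.8, 1185/674) = 2.821 servings → $3.39.
lentils only: max(7.9/4.0, 1185/332) = 3.569 servings → $3.21.
spinach + lentils with both tight: 1.199 servings and 1.136 servings → $2.46.
Cheapest feasible corner: $2.46.

$2.46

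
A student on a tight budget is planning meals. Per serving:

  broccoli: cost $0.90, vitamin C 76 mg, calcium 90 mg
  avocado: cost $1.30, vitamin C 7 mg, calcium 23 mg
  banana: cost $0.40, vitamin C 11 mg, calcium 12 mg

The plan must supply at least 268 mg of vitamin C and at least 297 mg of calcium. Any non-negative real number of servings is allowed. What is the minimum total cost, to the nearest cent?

Two binding constraints pin down two serving amounts, so the optimal mix uses at most two foods. The candidates are each food alone (scaled to the tighter of vitamin C/calcium) and each pair with both constraints tight.
broccoli only: max(268/76, 297/90) = 3.526 servings → $3.17.
avocado only: max(268/7, 297/23) = 38.29 servings → $49.77.
banana only: max(268/11, 297/12) = 24.75 servings → $9.90.
broccoli + avocado: intersection lies outside the first quadrant.
broccoli + banana with both tight: 0.6538 servings and 19.85 servings → $8.53.
avocado + banana with both tight: 0.3018 servings and 24.17 servings → $10.06.
So the least-cost plan costs $3.17.

$3.17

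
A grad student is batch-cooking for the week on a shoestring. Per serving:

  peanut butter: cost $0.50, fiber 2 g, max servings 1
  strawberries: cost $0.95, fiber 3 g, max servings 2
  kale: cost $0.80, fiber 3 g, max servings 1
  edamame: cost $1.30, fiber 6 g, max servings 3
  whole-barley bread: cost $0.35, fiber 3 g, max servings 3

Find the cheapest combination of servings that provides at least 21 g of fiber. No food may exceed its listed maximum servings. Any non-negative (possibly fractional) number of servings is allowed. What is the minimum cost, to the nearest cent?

$3.65

Cost per g of fiber: whole-barley bread $0.1167, edamame $0.2167, peanut butter $0.2500, kale $0.2667, strawberries $0.3167.
Take 3 servings of whole-barley bread: +9.0 g fiber for $1.05 (total $1.05, still need 12.0 g).
Take 2 servings of edamame: +12.0 g fiber for $2.60 (total $3.65, still need 0.0 g).
Greedy by cheapest-per-g is optimal for a single linear constraint, so the minimum cost is $3.65.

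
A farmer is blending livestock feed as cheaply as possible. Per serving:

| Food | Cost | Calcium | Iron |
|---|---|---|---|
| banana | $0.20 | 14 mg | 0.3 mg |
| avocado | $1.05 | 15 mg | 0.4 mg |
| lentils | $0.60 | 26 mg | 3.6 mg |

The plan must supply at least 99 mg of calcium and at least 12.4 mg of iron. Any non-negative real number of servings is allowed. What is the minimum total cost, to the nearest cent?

$2.19

Minimising a linear cost over {calcium ≥ 99, iron ≥ 12.4, servings ≥ 0} — the optimum is at a vertex, using one or two foods.
banana only: max(99/14, 12.4/0.3) = 41.33 servings → $8.27.
avocado only: max(99/15, 12.4/0.4) = 31 servings → $32.55.
lentils only: max(99/26, 12.4/3.6) = 3.808 servings → $2.28.
banana + avocado: intersection lies outside the first quadrant.
banana + lentils with both tight: 0.7981 servings and 3.378 servings → $2.19.
avocado + lentils with both tight: 0.7798 servings and 3.358 servings → $2.83.
So the least-cost plan costs $2.19.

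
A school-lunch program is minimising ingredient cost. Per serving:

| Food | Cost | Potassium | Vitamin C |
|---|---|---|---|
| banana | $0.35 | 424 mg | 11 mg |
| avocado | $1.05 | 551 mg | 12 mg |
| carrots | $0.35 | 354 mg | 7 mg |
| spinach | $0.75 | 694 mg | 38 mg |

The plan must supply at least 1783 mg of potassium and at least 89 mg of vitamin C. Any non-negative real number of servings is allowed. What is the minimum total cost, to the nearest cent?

An LP optimum is at a vertex; with two nutrient constraints at most two foods are used. Check each candidate.
banana only: max(1783/424, 89/11) = 8.091 servings → $2.83.
avocado only: max(1783/551, 89/12) = 7.417 servings → $7.79.
carrots only: max(1783/354, 89/7) = 12.71 servings → $4.45.
spinach only: max(1783/694, 89/38) = 2.569 servings → $1.93.
banana + avocado: intersection lies outside the first quadrant.
banana + carrots: the both-tight solution has a negative serving — not a feasible corner.
banana + spinach with both tight: 0.7063 servings and 2.138 servings → $1.85.
avocado + carrots: intersection lies outside the first quadrant.
avocado + spinach with both tight: 0.4749 servings and 2.192 servings → $2.14.
carrots + spinach with both tight: 0.6968 servings and 2.214 servings → $1.90.
Cheapest feasible corner: $1.85.

$1.85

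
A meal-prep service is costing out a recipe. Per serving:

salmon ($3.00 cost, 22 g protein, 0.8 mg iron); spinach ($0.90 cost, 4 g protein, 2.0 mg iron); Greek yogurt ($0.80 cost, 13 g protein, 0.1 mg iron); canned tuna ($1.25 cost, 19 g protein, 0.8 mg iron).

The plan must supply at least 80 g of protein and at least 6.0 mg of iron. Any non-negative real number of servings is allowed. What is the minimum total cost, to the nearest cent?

$6.18

salmon only: max(80/22, 6.0/0.8) = 7.5 servings → $22.50.
spinach only: max(80/4, 6.0/2.0) = 20 servings → $18.00.
Greek yogurt only: max(80/13, 6.0/0.1) = 60 servings → $48.00.
canned tuna only: max(80/19, 6.0/0.8) = 7.5 servings → $9.38.
salmon + spinach with both tight: 3.333 servings and 1.667 servings → $11.50.
salmon + Greek yogurt: the both-tight solution has a negative serving — not a feasible corner.
salmon + canned tuna: intersection lies outside the first quadrant.
spinach + Greek yogurt with both tight: 2.734 servings and 5.312 servings → $6.71.
spinach + canned tuna with both tight: 1.437 servings and 3.908 servings → $6.18.
Greek yogurt + canned tuna: the both-tight solution has a negative serving — not a feasible corner.
The minimum over all feasible corners is $6.18.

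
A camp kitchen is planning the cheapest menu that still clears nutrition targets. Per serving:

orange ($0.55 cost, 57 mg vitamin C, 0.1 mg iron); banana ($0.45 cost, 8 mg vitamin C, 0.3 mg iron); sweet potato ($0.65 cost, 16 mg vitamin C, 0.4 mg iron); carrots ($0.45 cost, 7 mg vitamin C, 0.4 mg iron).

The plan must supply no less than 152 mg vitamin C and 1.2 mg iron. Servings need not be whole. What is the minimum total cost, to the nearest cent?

$2.39

Two binding constraints pin down two serving amounts, so the optimal mix uses at most two foods. The candidates are each food alone (scaled to the tighter of vitamin C/iron) and each pair with both constraints tight.
orange only: max(152/57, 1.2/0.1) = 12 servings → $6.60.
banana only: max(152/8, 1.2/0.3) = 19 servings → $8.55.
sweet potato only: max(152/16, 1.2/0.4) = 9.5 servings → $6.17.
carrots only: max(152/7, 1.2/0.4) = 21.71 servings → $9.77.
orange + banana with both tight: 2.209 servings and 3.264 servings → $2.68.
orange + sweet potato with both tight: 1.962 servings and 2.509 servings → $2.71.
orange + carrots with both tight: 2.371 servings and 2.407 servings → $2.39.
banana + sweet potato with both targets exact would need a negative amount; discard.
banana + carrots: intersection lies outside the first quadrant.
sweet potato + carrots: the both-tight solution has a negative serving — not a feasible corner.
The minimum over all feasible corners is $2.39.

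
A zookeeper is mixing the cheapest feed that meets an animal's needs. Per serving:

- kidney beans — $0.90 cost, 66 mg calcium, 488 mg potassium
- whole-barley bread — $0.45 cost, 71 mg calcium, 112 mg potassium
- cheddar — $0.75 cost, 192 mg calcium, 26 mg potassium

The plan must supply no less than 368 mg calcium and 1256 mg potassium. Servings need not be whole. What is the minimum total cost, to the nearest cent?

$3.05

kidney beans only: max(368/66, 1256/488) = 5.576 servings → $5.02.
whole-barley bread only: max(368/71, 1256/112) = 11.21 servings → $5.05.
cheddar only: max(368/192, 1256/26) = 48.31 servings → $36.23.
kidney beans + whole-barley bread with both tight: 1.76 servings and 3.547 servings → $3.18.
kidney beans + cheddar with both tight: 2.518 servings and 1.051 servings → $3.05.
whole-barley bread + cheddar: intersection lies outside the first quadrant.
The minimum over all feasible corners is $3.05.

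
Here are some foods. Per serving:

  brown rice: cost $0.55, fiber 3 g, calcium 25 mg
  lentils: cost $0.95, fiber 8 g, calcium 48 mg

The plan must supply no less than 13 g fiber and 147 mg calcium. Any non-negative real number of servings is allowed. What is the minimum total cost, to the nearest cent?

Compare the cost at each extreme point of the feasible region.
brown rice only: max(13/3, 147/25) = 5.88 servings → $3.23.
lentils only: max(13/8, 147/48) = 3.062 servings → $2.91.
brown rice + lentils: the both-tight solution has a negative serving — not a feasible corner.
So the least-cost plan costs $2.91.

$2.91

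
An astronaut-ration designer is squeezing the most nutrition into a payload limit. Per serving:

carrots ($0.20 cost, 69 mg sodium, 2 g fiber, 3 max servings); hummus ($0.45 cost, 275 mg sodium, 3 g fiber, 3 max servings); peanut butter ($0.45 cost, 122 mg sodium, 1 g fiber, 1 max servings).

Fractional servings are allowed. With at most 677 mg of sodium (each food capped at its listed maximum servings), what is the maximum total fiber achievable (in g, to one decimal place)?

11.1 g

Fiber per mg sodium: carrots 0.02899, hummus 0.01091, peanut butter 0.008197.
Take 3 servings of carrots: uses 207 mg sodium, +6.0 g fiber (running total 6.0 g).
Take 1.709 servings of hummus: uses 470 mg sodium, +5.1 g fiber (running total 11.1 g).
Filling greedily by fiber-per-mg sodium is optimal for one linear limit, giving 11.1 g.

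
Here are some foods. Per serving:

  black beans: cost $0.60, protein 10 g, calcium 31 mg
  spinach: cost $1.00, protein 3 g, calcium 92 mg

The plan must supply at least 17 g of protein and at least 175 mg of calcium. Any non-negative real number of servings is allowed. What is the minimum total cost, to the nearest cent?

For a min-cost LP with two ≥-constraints, a basic feasible solution has at most two positive variables.
black beans only: max(17/10, 175/31) = 5.645 servings → $3.39.
spinach only: max(17/3, 175/92) = 5.667 servings → $5.67.
black beans + spinach with both tight: 1.256 servings and 1.479 servings → $2.23.
So the least-cost plan costs $2.23.

$2.23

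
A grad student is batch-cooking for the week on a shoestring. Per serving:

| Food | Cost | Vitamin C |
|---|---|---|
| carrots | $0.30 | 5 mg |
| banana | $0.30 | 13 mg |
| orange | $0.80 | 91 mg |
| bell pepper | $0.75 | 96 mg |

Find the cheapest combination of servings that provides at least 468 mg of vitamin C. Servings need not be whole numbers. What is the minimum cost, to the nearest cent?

Cost per mg of vitamin C: bell pepper $0.0078, orange $0.0088, banana $0.0231, carrots $0.0600.
With no serving limits, use only bell pepper: 468 mg / 96 mg = 4.875 servings × $0.75 = $3.66.

$3.66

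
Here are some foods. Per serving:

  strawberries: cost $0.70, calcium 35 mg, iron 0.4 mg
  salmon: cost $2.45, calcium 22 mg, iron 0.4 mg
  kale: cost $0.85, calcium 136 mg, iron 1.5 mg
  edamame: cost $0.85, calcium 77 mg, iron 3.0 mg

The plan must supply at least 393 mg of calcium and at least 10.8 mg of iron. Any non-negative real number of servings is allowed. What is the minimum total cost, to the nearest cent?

$3.56

For a min-cost LP with two ≥-constraints, a basic feasible solution has at most two positive variables.
strawberries only: max(393/35, 10.8/0.4) = 27 servings → $18.90.
salmon only: max(393/22, 10.8/0.4) = 27 servings → $66.15.
kale only: max(393/136, 10.8/1.5) = 7.2 servings → $6.12.
edamame only: max(393/77, 10.8/3.0) = 5.104 servings → $4.34.
strawberries + salmon: intersection lies outside the first quadrant.
strawberries + kale: the both-tight solution has a negative serving — not a feasible corner.
strawberries + edamame with both tight: 4.682 servings and 2.976 servings → $5.81.
salmon + kale with both targets exact would need a negative amount; discard.
salmon + edamame with both tight: 9.869 servings and 2.284 servings → $26.12.
kale + edamame with both tight: 1.188 servings and 3.006 servings → $3.56.
So the least-cost plan costs $3.56.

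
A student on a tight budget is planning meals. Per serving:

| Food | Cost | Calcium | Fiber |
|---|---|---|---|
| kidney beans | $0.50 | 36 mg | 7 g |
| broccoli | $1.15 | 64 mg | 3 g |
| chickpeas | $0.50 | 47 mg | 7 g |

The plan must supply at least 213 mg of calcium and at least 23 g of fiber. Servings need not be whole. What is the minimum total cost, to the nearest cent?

For a min-cost LP with two ≥-constraints, a basic feasible solution has at most two positive variables.
kidney beans only: max(213/36, 23/7) = 5.917 servings → $2.96.
broccoli only: max(213/64, 23/3) = 7.667 servings → $8.82.
chickpeas only: max(213/47, 23/7) = 4.532 servings → $2.27.
kidney beans + broccoli with both tight: 2.45 servings and 1.95 servings → $3.47.
kidney beans + chickpeas: the both-tight solution has a negative serving — not a feasible corner.
broccoli + chickpeas with both tight: 1.336 servings and 2.713 servings → $2.89.
Cheapest feasible corner: $2.27.

$2.27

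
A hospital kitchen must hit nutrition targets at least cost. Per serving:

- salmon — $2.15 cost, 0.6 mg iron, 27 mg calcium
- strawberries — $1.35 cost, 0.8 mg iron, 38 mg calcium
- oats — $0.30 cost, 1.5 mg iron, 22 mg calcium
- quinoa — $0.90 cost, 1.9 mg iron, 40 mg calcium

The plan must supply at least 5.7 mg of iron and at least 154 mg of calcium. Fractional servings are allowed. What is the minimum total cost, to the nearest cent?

$2.10

Compare the cost at each extreme point of the feasible region.
salmon only: max(5.7/0.6, 154/27) = 9.5 servings → $20.43.
strawberries only: max(5.7/0.8, 154/38) = 7.125 servings → $9.62.
oats only: max(5.7/1.5, 154/22) = 7 servings → $2.10.
quinoa only: max(5.7/1.9, 154/40) = 3.85 servings → $3.46.
salmon + strawberries: intersection lies outside the first quadrant.
salmon + oats with both tight: 3.868 servings and 2.253 servings → $8.99.
salmon + quinoa with both tight: 2.366 servings and 2.253 servings → $7.12.
strawberries + oats with both tight: 2.68 servings and 2.371 servings → $4.33.
strawberries + quinoa with both tight: 1.607 servings and 2.323 servings → $4.26.
oats + quinoa: intersection lies outside the first quadrant.
So the least-cost plan costs $2.10.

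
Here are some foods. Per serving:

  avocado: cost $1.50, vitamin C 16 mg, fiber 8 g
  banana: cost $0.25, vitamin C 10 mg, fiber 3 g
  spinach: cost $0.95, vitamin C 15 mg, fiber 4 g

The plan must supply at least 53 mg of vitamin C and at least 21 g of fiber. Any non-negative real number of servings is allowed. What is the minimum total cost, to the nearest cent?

This is a tiny linear program; its minimum lies at a vertex of the feasible set. List the vertices and price them.
avocado only: max(53/16, 21/8) = 3.312 servings → $4.97.
banana only: max(53/10, 21/3) = 7 servings → $1.75.
spinach only: max(53/15, 21/4) = 5.25 servings → $4.99.
avocado + banana with both tight: 1.594 servings and 2.75 servings → $3.08.
avocado + spinach with both tight: 1.839 servings and 1.571 servings → $4.25.
banana + spinach: intersection lies outside the first quadrant.
The minimum over all feasible corners is $1.75.

$1.75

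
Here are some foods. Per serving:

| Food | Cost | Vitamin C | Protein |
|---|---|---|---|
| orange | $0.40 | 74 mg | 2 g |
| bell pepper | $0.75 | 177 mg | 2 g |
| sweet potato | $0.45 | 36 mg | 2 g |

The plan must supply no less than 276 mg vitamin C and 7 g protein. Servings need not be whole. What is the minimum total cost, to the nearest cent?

The cheapest plan sits at a corner of the feasible region — with two constraints it uses at most two foods.
orange only: max(276/74, 7/2) = 3.73 servings → $1.49.
bell pepper only: max(276/177, 7/2) = 3.5 servings → $2.62.
sweet potato only: max(276/36, 7/2) = 7.667 servings → $3.45.
orange + bell pepper with both tight: 3.335 servings and 0.165 servings → $1.46.
orange + sweet potato: the both-tight solution has a negative serving — not a feasible corner.
bell pepper + sweet potato with both tight: 1.064 servings and 2.436 servings → $1.89.
So the least-cost plan costs $1.46.

$1.46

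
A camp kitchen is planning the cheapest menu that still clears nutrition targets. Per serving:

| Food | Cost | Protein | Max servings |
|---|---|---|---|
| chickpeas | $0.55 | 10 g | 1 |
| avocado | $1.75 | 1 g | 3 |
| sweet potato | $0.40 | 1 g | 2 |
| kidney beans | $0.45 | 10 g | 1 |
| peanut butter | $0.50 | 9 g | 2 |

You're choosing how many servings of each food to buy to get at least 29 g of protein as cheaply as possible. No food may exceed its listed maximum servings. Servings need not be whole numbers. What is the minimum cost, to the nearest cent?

$1.50

Cost per g of protein: kidney beans $0.0450, chickpeas $0.0550, peanut butter $0.0556, sweet potato $0.4000, avocado $1.7500.
Take 1 serving of kidney beans: +10.0 g protein for $0.45 (total $0.45, still need 19.0 g).
Take 1 serving of chickpeas: +10.0 g protein for $0.55 (total $1.00, still need 9.0 g).
Take 1 serving of peanut butter: +9.0 g protein for $0.50 (total $1.50, still need 0.0 g).
Filling from the cheapest source first is optimal under one linear minimum: $1.50.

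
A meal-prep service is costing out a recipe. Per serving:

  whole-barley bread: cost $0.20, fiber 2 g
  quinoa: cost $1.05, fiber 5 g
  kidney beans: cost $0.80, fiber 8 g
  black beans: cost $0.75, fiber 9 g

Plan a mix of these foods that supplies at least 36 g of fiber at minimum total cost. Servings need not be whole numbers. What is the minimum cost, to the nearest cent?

$3.00

Cost per g of fiber: black beans $0.0833, whole-barley bread $0.1000, kidney beans $0.1000, quinoa $0.2100.
With no serving limits, use only black beans: 36 g / 9 g = 4 servings × $0.75 = $3.00.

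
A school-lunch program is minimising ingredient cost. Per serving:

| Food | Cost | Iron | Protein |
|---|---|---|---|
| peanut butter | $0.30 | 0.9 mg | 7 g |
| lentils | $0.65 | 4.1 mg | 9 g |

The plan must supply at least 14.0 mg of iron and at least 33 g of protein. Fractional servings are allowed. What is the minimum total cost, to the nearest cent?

Two binding constraints pin down two serving amounts, so the optimal mix uses at most two foods. The candidates are each food alone (scaled to the tighter of iron/protein) and each pair with both constraints tight.
peanut butter only: max(14.0/0.9, 33/7) = 15.56 servings → $4.67.
lentils only: max(14.0/4.1, 33/9) = 3.667 servings → $2.38.
peanut butter + lentils with both tight: 0.4515 servings and 3.316 servings → $2.29.
So the least-cost plan costs $2.29.

$2.29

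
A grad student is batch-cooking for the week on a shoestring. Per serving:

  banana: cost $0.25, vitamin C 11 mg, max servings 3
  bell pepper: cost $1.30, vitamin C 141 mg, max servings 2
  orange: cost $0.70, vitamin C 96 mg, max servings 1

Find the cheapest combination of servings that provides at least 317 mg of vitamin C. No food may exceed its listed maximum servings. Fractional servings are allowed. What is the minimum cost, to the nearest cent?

$2.74

Cost per mg of vitamin C: orange $0.0073, bell pepper $0.0092, banana $0.0227.
Take 1 serving of orange: +96.0 mg vitamin C for $0.70 (total $0.70, still need 221.0 mg).
Take 1.567 servings of bell pepper: +221.0 mg vitamin C for $2.04 (total $2.74, still need 0.0 mg).
Greedy by cheapest-per-mg is optimal for a single linear constraint, so the minimum cost is $2.74.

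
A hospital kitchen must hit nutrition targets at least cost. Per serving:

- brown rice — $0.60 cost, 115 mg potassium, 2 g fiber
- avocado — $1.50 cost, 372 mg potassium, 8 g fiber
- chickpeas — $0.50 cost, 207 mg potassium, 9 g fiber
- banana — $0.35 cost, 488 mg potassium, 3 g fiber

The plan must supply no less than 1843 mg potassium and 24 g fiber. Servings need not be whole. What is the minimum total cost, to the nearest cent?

$1.90

brown rice only: max(1843/115, 24/2) = 16.03 servings → $9.62.
avocado only: max(1843/372, 24/8) = 4.954 servings → $7.43.
chickpeas only: max(1843/207, 24/9) = 8.903 servings → $4.45.
banana only: max(1843/488, 24/3) = 8 servings → $2.80.
brown rice + avocado: the both-tight solution has a negative serving — not a feasible corner.
brown rice + chickpeas with both targets exact would need a negative amount; discard.
brown rice + banana with both tight: 9.799 servings and 1.468 servings → $6.39.
avocado + chickpeas: intersection lies outside the first quadrant.
avocado + banana with both tight: 2.218 servings and 2.086 servings → $4.06.
chickpeas + banana with both tight: 1.64 servings and 3.081 servings → $1.90.
So the least-cost plan costs $1.90.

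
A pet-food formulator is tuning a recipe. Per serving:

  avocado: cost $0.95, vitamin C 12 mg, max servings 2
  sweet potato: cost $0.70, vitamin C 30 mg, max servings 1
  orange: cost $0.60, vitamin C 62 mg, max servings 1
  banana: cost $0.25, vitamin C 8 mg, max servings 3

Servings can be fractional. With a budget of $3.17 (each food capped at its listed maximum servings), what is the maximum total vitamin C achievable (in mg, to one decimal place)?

Vitamin C per dollar: orange 103.3, sweet potato 42.86, banana 32, avocado 12.63.
Take 1 serving of orange: spends $0.60, +62.0 mg vitamin C (running total 62.0 mg).
Take 1 serving of sweet potato: spends $0.70, +30.0 mg vitamin C (running total 92.0 mg).
Take 3 servings of banana: spends $0.75, +24.0 mg vitamin C (running total 116.0 mg).
Take 1.179 servings of avocado: spends $1.12, +14.1 mg vitamin C (running total 130.1 mg).
Greedy by best ratio exhausts the cost allowance optimally: 130.1 mg.

130.1 mg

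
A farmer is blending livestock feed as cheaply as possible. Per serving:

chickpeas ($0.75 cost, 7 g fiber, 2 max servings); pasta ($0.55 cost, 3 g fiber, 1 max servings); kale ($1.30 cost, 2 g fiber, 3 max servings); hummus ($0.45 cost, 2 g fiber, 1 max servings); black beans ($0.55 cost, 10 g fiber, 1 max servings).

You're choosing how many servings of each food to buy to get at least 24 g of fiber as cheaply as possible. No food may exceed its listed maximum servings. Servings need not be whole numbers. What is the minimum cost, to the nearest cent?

$2.05

Cost per g of fiber: black beans $0.0550, chickpeas $0.1071, pasta $0.1833, hummus $0.2250, kale $0.6500.
Take 1 serving of black beans: +10.0 g fiber for $0.55 (total $0.55, still need 14.0 g).
Take 2 servings of chickpeas: +14.0 g fiber for $1.50 (total $2.05, still need 0.0 g).
Greedy by cheapest-per-g is optimal for a single linear constraint, so the minimum cost is $2.05.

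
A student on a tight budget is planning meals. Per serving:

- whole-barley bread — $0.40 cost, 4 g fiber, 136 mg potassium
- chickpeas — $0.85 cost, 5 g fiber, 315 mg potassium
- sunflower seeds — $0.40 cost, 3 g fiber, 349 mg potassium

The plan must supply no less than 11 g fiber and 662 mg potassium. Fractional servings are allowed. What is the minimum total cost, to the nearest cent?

$1.22

The cheapest plan sits at a corner of the feasible region — with two constraints it uses at most two foods.
whole-barley bread only: max(11/4, 662/136) = 4.868 servings → $1.95.
chickpeas only: max(11/5, 662/315) = 2.2 servings → $1.87.
sunflower seeds only: max(11/3, 662/349) = 3.667 servings → $1.47.
whole-barley bread + chickpeas with both tight: 0.2672 servings and 1.986 servings → $1.80.
whole-barley bread + sunflower seeds with both tight: 1.876 servings and 1.166 servings → $1.22.
chickpeas + sunflower seeds: intersection lies outside the first quadrant.
Cheapest feasible corner: $1.22.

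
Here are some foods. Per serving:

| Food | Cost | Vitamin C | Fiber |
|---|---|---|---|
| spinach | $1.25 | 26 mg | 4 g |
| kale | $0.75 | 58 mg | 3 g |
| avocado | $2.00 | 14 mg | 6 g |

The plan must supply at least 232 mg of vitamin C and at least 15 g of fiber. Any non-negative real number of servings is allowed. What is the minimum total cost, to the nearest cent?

At the optimum either one food covers both requirements or two foods hit both targets exactly; no other combination can be cheaper.
spinach only: max(232/26, 15/4) = 8.923 servings → $11.15.
kale only: max(232/58, 15/3) = 5 servings → $3.75.
avocado only: max(232/14, 15/6) = 16.57 servings → $33.14.
spinach + kale with both tight: 1.13 servings and 3.494 servings → $4.03.
spinach + avocado: intersection lies outside the first quadrant.
kale + avocado with both tight: 3.863 servings and 0.5686 servings → $4.03.
The minimum over all feasible corners is $3.75.

$3.75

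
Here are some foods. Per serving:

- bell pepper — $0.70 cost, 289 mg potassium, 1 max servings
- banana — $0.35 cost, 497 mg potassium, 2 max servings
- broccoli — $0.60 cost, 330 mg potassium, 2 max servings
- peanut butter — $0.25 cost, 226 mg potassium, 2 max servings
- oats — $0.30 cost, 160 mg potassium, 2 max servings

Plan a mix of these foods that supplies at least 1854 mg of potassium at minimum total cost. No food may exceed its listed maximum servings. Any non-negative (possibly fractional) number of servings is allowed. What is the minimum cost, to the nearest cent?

Cost per mg of potassium: banana $0.0007, peanut butter $0.0011, broccoli $0.0018, oats $0.0019, bell pepper $0.0024.
Take 2 servings of banana: +994.0 mg potassium for $0.70 (total $0.70, still need 860.0 mg).
Take 2 servings of peanut butter: +452.0 mg potassium for $0.50 (total $1.20, still need 408.0 mg).
Take 1.236 servings of broccoli: +408.0 mg potassium for $0.74 (total $1.94, still need 0.0 mg).
Greedy by cheapest-per-mg is optimal for a single linear constraint, so the minimum cost is $1.94.

$1.94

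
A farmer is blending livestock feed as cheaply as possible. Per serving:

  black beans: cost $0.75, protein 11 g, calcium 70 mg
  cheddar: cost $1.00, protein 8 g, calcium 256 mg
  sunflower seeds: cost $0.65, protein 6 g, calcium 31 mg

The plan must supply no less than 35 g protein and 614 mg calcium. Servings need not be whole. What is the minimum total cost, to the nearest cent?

A basic optimal solution has at most two foods positive. Try each food alone and each pair with both targets met exactly.
black beans only: max(35/11, 614/70) = 8.771 servings → $6.58.
cheddar only: max(35/8, 614/256) = 4.375 servings → $4.38.
sunflower seeds only: max(35/6, 614/31) = 19.81 servings → $12.87.
black beans + cheddar with both tight: 1.794 servings and 1.908 servings → $3.25.
black beans + sunflower seeds: intersection lies outside the first quadrant.
cheddar + sunflower seeds with both tight: 2.018 servings and 3.143 servings → $4.06.
The minimum over all feasible corners is $3.25.

$3.25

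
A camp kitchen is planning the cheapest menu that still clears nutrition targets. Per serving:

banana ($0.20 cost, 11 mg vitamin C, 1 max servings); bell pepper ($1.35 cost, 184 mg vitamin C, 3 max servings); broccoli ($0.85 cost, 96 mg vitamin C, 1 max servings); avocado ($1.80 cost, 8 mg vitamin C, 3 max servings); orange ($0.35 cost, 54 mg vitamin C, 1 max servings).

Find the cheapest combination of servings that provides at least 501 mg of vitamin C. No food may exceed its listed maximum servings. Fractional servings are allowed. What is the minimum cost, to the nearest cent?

$3.63

Cost per mg of vitamin C: orange $0.0065, bell pepper $0.0073, broccoli $0.0089, banana $0.0182, avocado $0.2250.
Take 1 serving of orange: +54.0 mg vitamin C for $0.35 (total $0.35, still need 447.0 mg).
Take 2.429 servings of bell pepper: +447.0 mg vitamin C for $3.28 (total $3.63, still need 0.0 mg).
Filling from the cheapest source first is optimal under one linear minimum: $3.63.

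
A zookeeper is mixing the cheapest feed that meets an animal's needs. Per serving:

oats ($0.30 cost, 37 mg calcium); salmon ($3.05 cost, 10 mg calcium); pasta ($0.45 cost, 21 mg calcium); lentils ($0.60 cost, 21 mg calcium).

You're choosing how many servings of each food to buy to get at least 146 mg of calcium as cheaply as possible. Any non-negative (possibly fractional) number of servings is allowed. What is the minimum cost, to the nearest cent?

$1.18

Cost per mg of calcium: oats $0.0081, pasta $0.0214, lentils $0.0286, salmon $0.3050.
With no serving limits, use only oats: 146 mg / 37 mg = 3.946 servings × $0.30 = $1.18.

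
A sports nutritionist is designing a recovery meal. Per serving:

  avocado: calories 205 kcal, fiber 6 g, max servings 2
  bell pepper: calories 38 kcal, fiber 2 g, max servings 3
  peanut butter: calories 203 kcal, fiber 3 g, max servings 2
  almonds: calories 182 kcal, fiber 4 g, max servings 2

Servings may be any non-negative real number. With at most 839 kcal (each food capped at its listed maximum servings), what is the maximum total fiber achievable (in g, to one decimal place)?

Fiber per kcal: bell pepper 0.05263, avocado 0.02927, almonds 0.02198, peanut butter 0.01478.
Take 3 servings of bell pepper: uses 114 kcal, +6.0 g fiber (running total 6.0 g).
Take 2 servings of avocado: uses 410 kcal, +12.0 g fiber (running total 18.0 g).
Take 1.731 servings of almonds: uses 315 kcal, +6.9 g fiber (running total 24.9 g).
Filling greedily by fiber-per-kcal is optimal for one linear limit, giving 24.9 g.

24.9 g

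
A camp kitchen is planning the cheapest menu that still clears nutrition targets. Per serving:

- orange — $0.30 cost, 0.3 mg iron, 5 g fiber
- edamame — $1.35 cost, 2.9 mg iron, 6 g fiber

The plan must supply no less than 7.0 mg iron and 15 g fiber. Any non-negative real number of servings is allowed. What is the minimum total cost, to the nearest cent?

$3.28

An LP optimum is at a vertex; with two nutrient constraints at most two foods are used. Check each candidate.
orange only: max(7.0/0.3, 15/5) = 23.33 servings → $7.00.
edamame only: max(7.0/2.9, 15/6) = 2.5 servings → $3.38.
orange + edamame with both tight: 0.1181 servings and 2.402 servings → $3.28.
So the least-cost plan costs $3.28.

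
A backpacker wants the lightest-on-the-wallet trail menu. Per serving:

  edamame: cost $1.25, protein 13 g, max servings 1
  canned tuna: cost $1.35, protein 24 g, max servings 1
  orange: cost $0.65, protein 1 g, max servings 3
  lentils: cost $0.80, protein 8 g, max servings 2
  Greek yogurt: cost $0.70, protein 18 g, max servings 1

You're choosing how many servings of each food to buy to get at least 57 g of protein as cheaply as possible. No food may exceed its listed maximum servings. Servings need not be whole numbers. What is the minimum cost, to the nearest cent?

$3.50

Cost per g of protein: Greek yogurt $0.0389, canned tuna $0.0563, edamame $0.0962, lentils $0.1000, orange $0.6500.
Take 1 serving of Greek yogurt: +18.0 g protein for $0.70 (total $0.70, still need 39.0 g).
Take 1 serving of canned tuna: +24.0 g protein for $1.35 (total $2.05, still need 15.0 g).
Take 1 serving of edamame: +13.0 g protein for $1.25 (total $3.30, still need 2.0 g).
Take 0.25 servings of lentils: +2.0 g protein for $0.20 (total $3.50, still need 0.0 g).
Greedy by cheapest-per-g is optimal for a single linear constraint, so the minimum cost is $3.50.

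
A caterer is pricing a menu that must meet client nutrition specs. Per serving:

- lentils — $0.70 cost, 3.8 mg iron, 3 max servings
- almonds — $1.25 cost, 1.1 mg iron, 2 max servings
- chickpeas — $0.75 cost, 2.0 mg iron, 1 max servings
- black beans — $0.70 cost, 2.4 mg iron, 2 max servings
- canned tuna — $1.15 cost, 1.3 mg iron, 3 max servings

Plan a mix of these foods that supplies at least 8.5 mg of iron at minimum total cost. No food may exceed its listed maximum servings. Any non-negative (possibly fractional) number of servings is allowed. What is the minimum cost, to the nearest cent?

$1.57

Cost per mg of iron: lentils $0.1842, black beans $0.2917, chickpeas $0.3750, canned tuna $0.8846, almonds $1.1364.
Take 2.237 servings of lentils: +8.5 mg iron for $1.57 (total $1.57, still need 0.0 mg).
Greedy by cheapest-per-mg is optimal for a single linear constraint, so the minimum cost is $1.57.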